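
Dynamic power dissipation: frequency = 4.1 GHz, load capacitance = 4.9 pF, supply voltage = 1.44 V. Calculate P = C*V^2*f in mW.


Step 1: V^2 = 1.44^2 = 2.0736 V^2
Step 2: P = C*V^2*f = 4.9e-12 F * 2.0736 * 4.1e9 Hz
Step 3: P = 4.1658624e-02 W
Step 4: P = 41.659 mW

41.659


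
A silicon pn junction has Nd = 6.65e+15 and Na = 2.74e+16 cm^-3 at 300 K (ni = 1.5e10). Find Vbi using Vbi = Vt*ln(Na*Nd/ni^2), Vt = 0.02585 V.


Step 1: Compute Na*Nd/ni^2 = 2.74e+16 * 6.65e+15 / (1.5e10)^2 = 8.0982e+11
Step 2: ln(8.0982e+11) = 27.4201
Step 3: Vbi = 0.02585 * 27.4201 = 0.709 V

0.709


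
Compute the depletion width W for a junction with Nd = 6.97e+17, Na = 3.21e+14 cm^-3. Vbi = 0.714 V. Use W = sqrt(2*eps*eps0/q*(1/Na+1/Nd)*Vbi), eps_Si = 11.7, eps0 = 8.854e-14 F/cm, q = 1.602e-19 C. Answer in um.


Step 1: 1/Na + 1/Nd = 1/3.21e+14 + 1/6.97e+17 = 3.11670e-15
Step 2: 2*eps*eps0/q = 2*11.7*8.854e-14/1.602e-19 = 1.293281e+07
Step 3: W^2 = 1.293281e+07 * 3.11670e-15 * 0.714 = 2.87797e-08
Step 4: W = sqrt(2.87797e-08) = 1.696e-04 cm = 1.696 um

1.696


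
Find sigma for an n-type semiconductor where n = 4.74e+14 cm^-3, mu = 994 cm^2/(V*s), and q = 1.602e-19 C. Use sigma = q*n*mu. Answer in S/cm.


Step 1: sigma = q * n * mu
Step 2: sigma = 1.602e-19 * 4.74e+14 * 994
Step 3: sigma = 7.548e-02 S/cm

7.548e-02


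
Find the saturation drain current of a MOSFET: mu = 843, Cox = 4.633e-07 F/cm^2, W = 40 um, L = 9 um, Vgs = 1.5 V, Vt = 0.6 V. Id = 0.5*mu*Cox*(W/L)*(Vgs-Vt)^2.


Step 1: Overdrive voltage Vov = Vgs - Vt = 1.5 - 0.6 = 0.9 V
Step 2: W/L = 40/9 = 4.44444
Step 3: Id = 0.5 * 843 * 4.633e-07 * 4.44444 * 0.9^2
Step 4: Id = 7.03e-04 A

7.03e-04


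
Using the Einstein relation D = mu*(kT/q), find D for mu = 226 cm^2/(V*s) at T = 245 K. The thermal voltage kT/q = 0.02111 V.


Step 1: D = mu * (kT/q)
Step 2: D = 226 * 0.02111
Step 3: D = 4.77 cm^2/s

4.77


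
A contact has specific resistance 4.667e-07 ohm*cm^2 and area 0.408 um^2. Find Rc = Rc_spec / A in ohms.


Step 1: Convert area to cm^2: 0.408 um^2 = 4.0800e-09 cm^2
Step 2: Rc = Rc_spec / A = 4.667e-07 / 4.0800e-09
Step 3: Rc = 1.14e+02 ohms

1.14e+02


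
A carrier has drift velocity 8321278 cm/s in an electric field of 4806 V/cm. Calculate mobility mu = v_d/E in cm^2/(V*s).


Step 1: mu = v_d / E
Step 2: mu = 8321278 / 4806
Step 3: mu = 1731.44 cm^2/(V*s)

1731.44


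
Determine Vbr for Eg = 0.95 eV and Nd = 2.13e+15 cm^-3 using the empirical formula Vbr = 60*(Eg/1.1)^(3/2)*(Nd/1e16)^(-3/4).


Step 1: Eg/1.1 = 0.95/1.1 = 0.863636
Step 2: (Eg/1.1)^1.5 = 0.863636^1.5 = 0.802594
Step 3: (Nd/1e16)^(-0.75) = (0.213)^(-0.75) = 3.189446
Step 4: Vbr = 60 * 0.802594 * 3.189446 = 153.6 V

153.6


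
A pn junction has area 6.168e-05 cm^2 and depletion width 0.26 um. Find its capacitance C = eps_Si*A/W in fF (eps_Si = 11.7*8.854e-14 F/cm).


Step 1: eps_Si = 11.7 * 8.854e-14 = 1.035918e-12 F/cm
Step 2: W in cm = 0.26 * 1e-4 = 2.60e-05 cm
Step 3: C = 1.035918e-12 * 6.168e-05 / 2.60e-05 = 2.457516e-12 F
Step 4: C = 2457.52 fF

2457.52


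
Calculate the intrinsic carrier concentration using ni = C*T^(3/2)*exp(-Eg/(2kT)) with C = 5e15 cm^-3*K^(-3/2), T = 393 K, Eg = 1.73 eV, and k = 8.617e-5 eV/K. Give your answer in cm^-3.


Step 1: Compute kT = 8.617e-5 * 393 = 0.03386481 eV
Step 2: Exponent = -Eg/(2kT) = -1.73/(2*0.03386481) = -25.54274
Step 3: T^(3/2) = 393^1.5 = 7790.92
Step 4: ni = 5e15 * 7790.92 * exp(-25.54274) = 3.14e+08 cm^-3

3.14e+08


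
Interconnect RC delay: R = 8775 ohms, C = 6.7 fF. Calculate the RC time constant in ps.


Step 1: tau = R * C
Step 2: tau = 8775 * 6.7 fF = 8775 * 6.7e-15 F
Step 3: tau = 5.87925e-11 s = 58.7925 ps

58.7925


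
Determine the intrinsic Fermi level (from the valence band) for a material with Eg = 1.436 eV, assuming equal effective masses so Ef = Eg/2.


Step 1: For an intrinsic semiconductor, the Fermi level sits at midgap.
Step 2: Ef = Eg / 2 = 1.436 / 2 = 0.718 eV

0.718


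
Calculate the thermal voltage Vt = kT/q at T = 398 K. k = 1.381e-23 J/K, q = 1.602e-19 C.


Step 1: kT = 1.381e-23 * 398 = 5.49638e-21 J
Step 2: Vt = kT/q = 5.49638e-21 / 1.602e-19
Step 3: Vt = 0.03431 V

0.03431


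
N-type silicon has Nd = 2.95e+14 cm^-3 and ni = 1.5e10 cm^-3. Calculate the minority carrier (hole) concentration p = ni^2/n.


Step 1: Since Nd >> ni, n ≈ Nd = 2.95e+14 cm^-3
Step 2: p = ni^2 / n = (1.5e10)^2 / 2.95e+14
Step 3: p = 2.25e20 / 2.95e+14 = 7.63e+05 cm^-3

7.63e+05


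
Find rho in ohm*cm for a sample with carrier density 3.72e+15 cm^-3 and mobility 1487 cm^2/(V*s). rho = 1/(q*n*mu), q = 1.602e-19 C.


Step 1: sigma = q * n * mu = 1.602e-19 * 3.72e+15 * 1487 = 8.86169e-01 S/cm
Step 2: rho = 1 / sigma = 1 / 8.86169e-01 = 1.128 ohm*cm

1.128


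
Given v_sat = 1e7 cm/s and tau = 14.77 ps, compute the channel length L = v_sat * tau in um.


Step 1: tau in seconds = 14.77 ps * 1e-12 = 1.4770e-11 s
Step 2: L = v_sat * tau = 1e7 * 1.4770e-11 = 1.4770e-04 cm
Step 3: L in um = 1.4770e-04 * 1e4 = 1.477 um

1.477


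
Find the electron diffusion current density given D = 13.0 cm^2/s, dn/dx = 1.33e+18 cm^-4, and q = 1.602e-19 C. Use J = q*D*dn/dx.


Step 1: J = q * D * (dn/dx)
Step 2: J = 1.602e-19 * 13.0 * 1.33e+18
Step 3: J = 2.77e+00 A/cm^2

2.77e+00


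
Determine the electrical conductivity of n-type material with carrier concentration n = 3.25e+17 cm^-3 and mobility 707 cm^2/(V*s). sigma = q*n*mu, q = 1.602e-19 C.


Step 1: sigma = q * n * mu
Step 2: sigma = 1.602e-19 * 3.25e+17 * 707
Step 3: sigma = 3.681e+01 S/cm

3.681e+01


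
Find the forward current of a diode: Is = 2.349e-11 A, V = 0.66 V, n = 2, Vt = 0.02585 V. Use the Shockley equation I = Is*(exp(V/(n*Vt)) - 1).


Step 1: V/(n*Vt) = 0.66/(2*0.02585) = 12.7660
Step 2: exp(12.7660) = 3.5011e+05
Step 3: I = 2.349e-11 * (3.5011e+05 - 1) = 8.22e-06 A

8.22e-06


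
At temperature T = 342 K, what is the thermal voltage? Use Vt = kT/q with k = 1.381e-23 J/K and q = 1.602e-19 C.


Step 1: kT = 1.381e-23 * 342 = 4.72302e-21 J
Step 2: Vt = kT/q = 4.72302e-21 / 1.602e-19
Step 3: Vt = 0.02948 V

0.02948


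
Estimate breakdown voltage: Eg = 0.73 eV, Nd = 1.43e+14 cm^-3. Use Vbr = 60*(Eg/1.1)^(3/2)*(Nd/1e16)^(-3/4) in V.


Step 1: Eg/1.1 = 0.73/1.1 = 0.663636
Step 2: (Eg/1.1)^1.5 = 0.663636^1.5 = 0.540623
Step 3: (Nd/1e16)^(-0.75) = (0.0143)^(-0.75) = 24.182320
Step 4: Vbr = 60 * 0.540623 * 24.182320 = 784.4 V

784.4


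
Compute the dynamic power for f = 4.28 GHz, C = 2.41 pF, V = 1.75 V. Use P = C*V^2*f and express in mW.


Step 1: V^2 = 1.75^2 = 3.0625 V^2
Step 2: P = C*V^2*f = 2.41e-12 F * 3.0625 * 4.28e9 Hz
Step 3: P = 3.1589075e-02 W
Step 4: P = 31.589 mW

31.589


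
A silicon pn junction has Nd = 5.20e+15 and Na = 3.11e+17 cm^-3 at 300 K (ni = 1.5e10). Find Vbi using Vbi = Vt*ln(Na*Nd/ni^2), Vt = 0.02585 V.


Step 1: Compute Na*Nd/ni^2 = 3.11e+17 * 5.20e+15 / (1.5e10)^2 = 7.1876e+12
Step 2: ln(7.1876e+12) = 29.6034
Step 3: Vbi = 0.02585 * 29.6034 = 0.765 V

0.765


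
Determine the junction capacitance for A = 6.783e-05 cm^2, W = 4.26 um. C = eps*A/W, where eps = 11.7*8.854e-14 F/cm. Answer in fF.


Step 1: eps_Si = 11.7 * 8.854e-14 = 1.035918e-12 F/cm
Step 2: W in cm = 4.26 * 1e-4 = 4.26e-04 cm
Step 3: C = 1.035918e-12 * 6.783e-05 / 4.26e-04 = 1.649444e-13 F
Step 4: C = 164.94 fF

164.94


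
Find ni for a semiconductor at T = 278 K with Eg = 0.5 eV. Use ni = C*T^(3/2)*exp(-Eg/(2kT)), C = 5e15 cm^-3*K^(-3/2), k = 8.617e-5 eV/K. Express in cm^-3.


Step 1: Compute kT = 8.617e-5 * 278 = 0.02395526 eV
Step 2: Exponent = -Eg/(2kT) = -0.5/(2*0.02395526) = -10.43612
Step 3: T^(3/2) = 278^1.5 = 4635.19
Step 4: ni = 5e15 * 4635.19 * exp(-10.43612) = 6.80e+14 cm^-3

6.80e+14


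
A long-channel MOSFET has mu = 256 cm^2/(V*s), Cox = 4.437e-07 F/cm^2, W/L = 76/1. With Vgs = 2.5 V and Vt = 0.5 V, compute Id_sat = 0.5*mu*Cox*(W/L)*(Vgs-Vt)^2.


Step 1: Overdrive voltage Vov = Vgs - Vt = 2.5 - 0.5 = 2.0 V
Step 2: W/L = 76/1 = 76
Step 3: Id = 0.5 * 256 * 4.437e-07 * 76 * 2.0^2
Step 4: Id = 1.73e-02 A

1.73e-02


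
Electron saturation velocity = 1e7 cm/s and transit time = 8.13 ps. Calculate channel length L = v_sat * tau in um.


Step 1: tau in seconds = 8.13 ps * 1e-12 = 8.1300e-12 s
Step 2: L = v_sat * tau = 1e7 * 8.1300e-12 = 8.1300e-05 cm
Step 3: L in um = 8.1300e-05 * 1e4 = 0.813 um

0.813


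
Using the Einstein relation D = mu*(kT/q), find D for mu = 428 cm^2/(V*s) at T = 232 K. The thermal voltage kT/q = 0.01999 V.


Step 1: D = mu * (kT/q)
Step 2: D = 428 * 0.01999
Step 3: D = 8.56 cm^2/s

8.56


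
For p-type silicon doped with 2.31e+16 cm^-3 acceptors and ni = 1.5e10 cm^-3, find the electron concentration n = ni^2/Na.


Step 1: Majority hole concentration p ≈ Na = 2.31e+16 cm^-3
Step 2: n = ni^2 / Na = (1.5e10)^2 / 2.31e+16
Step 3: n = 9.74e+03 cm^-3

9.74e+03


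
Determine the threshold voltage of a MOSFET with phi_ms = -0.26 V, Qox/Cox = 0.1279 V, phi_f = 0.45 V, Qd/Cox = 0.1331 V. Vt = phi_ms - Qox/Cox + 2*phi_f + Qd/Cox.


Step 1: Vt = phi_ms - Qox/Cox + 2*phi_f + Qd/Cox
Step 2: Vt = -0.26 - 0.1279 + 2*0.45 + 0.1331
Step 3: Vt = -0.26 - 0.1279 + 0.9 + 0.1331
Step 4: Vt = 0.6452 V

0.6452


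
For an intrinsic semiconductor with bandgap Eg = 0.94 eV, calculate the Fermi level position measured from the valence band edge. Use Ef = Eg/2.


Step 1: For an intrinsic semiconductor, the Fermi level sits at midgap.
Step 2: Ef = Eg / 2 = 0.94 / 2 = 0.47 eV

0.47


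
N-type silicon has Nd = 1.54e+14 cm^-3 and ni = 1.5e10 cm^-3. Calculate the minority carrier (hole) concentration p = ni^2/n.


Step 1: Since Nd >> ni, n ≈ Nd = 1.54e+14 cm^-3
Step 2: p = ni^2 / n = (1.5e10)^2 / 1.54e+14
Step 3: p = 2.25e20 / 1.54e+14 = 1.46e+06 cm^-3

1.46e+06


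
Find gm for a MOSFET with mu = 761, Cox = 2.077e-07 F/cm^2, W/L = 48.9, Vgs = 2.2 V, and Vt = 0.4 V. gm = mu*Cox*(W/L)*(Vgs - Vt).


Step 1: Vov = Vgs - Vt = 2.2 - 0.4 = 1.8 V
Step 2: gm = mu * Cox * (W/L) * Vov
Step 3: gm = 761 * 2.077e-07 * 48.9 * 1.8 = 1.39e-02 S

1.39e-02


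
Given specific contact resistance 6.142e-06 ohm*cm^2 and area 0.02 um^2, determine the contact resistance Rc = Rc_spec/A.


Step 1: Convert area to cm^2: 0.02 um^2 = 2.0000e-10 cm^2
Step 2: Rc = Rc_spec / A = 6.142e-06 / 2.0000e-10
Step 3: Rc = 3.07e+04 ohms

3.07e+04


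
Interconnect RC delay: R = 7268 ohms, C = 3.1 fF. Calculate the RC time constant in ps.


Step 1: tau = R * C
Step 2: tau = 7268 * 3.1 fF = 7268 * 3.1e-15 F
Step 3: tau = 2.25308e-11 s = 22.5308 ps

22.5308


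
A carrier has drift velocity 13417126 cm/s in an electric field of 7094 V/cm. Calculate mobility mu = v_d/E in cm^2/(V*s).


Step 1: mu = v_d / E
Step 2: mu = 13417126 / 7094
Step 3: mu = 1891.33 cm^2/(V*s)

1891.33


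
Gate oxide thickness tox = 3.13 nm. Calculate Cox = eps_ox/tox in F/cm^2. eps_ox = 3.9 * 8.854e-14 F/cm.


Step 1: eps_ox = 3.9 * 8.854e-14 = 3.45306e-13 F/cm
Step 2: tox in cm = 3.13 nm * 1e-7 = 3.1300e-07 cm
Step 3: Cox = 3.45306e-13 / 3.1300e-07 = 1.10e-06 F/cm^2

1.10e-06


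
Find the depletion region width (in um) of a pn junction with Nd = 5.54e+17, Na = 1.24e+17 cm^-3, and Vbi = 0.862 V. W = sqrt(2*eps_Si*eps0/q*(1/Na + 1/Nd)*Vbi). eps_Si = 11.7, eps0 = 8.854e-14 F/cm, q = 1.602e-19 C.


Step 1: 1/Na + 1/Nd = 1/1.24e+17 + 1/5.54e+17 = 9.86957e-18
Step 2: 2*eps*eps0/q = 2*11.7*8.854e-14/1.602e-19 = 1.293281e+07
Step 3: W^2 = 1.293281e+07 * 9.86957e-18 * 0.862 = 1.10027e-10
Step 4: W = sqrt(1.10027e-10) = 1.049e-05 cm = 0.1049 um

0.1049


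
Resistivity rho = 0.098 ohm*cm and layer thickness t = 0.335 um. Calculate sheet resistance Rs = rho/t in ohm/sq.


Step 1: Convert thickness to cm: t = 0.335 um = 3.3500e-05 cm
Step 2: Rs = rho / t = 0.098 / 3.3500e-05
Step 3: Rs = 2925.4 ohm/sq

2925.4


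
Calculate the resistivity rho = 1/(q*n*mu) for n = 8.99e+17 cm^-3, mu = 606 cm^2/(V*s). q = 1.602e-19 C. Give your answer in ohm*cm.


Step 1: sigma = q * n * mu = 1.602e-19 * 8.99e+17 * 606 = 8.72760e+01 S/cm
Step 2: rho = 1 / sigma = 1 / 8.72760e+01 = 0.01146 ohm*cm

0.01146


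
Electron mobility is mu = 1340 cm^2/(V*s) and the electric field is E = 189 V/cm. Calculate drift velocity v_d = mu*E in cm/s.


Step 1: v_d = mu * E
Step 2: v_d = 1340 * 189 = 253260
Step 3: v_d = 2.53e+05 cm/s

2.53e+05


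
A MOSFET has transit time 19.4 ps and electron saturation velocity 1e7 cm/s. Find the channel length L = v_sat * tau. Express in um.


Step 1: tau in seconds = 19.4 ps * 1e-12 = 1.9400e-11 s
Step 2: L = v_sat * tau = 1e7 * 1.9400e-11 = 1.9400e-04 cm
Step 3: L in um = 1.9400e-04 * 1e4 = 1.94 um

1.94


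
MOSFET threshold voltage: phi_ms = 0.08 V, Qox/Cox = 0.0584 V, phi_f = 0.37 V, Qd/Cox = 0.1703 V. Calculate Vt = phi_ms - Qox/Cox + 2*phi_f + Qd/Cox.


Step 1: Vt = phi_ms - Qox/Cox + 2*phi_f + Qd/Cox
Step 2: Vt = 0.08 - 0.0584 + 2*0.37 + 0.1703
Step 3: Vt = 0.08 - 0.0584 + 0.74 + 0.1703
Step 4: Vt = 0.9319 V

0.9319


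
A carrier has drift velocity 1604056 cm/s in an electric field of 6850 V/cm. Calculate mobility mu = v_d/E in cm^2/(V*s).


Step 1: mu = v_d / E
Step 2: mu = 1604056 / 6850
Step 3: mu = 234.17 cm^2/(V*s)

234.17


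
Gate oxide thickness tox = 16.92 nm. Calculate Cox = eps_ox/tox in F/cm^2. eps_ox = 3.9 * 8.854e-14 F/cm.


Step 1: eps_ox = 3.9 * 8.854e-14 = 3.45306e-13 F/cm
Step 2: tox in cm = 16.92 nm * 1e-7 = 1.6920e-06 cm
Step 3: Cox = 3.45306e-13 / 1.6920e-06 = 2.04e-07 F/cm^2

2.04e-07


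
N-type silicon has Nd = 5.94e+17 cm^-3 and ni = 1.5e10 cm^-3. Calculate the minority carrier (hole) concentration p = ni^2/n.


Step 1: Since Nd >> ni, n ≈ Nd = 5.94e+17 cm^-3
Step 2: p = ni^2 / n = (1.5e10)^2 / 5.94e+17
Step 3: p = 2.25e20 / 5.94e+17 = 3.79e+02 cm^-3

3.79e+02


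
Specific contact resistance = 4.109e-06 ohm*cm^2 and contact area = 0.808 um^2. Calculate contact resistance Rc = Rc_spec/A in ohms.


Step 1: Convert area to cm^2: 0.808 um^2 = 8.0800e-09 cm^2
Step 2: Rc = Rc_spec / A = 4.109e-06 / 8.0800e-09
Step 3: Rc = 5.09e+02 ohms

5.09e+02


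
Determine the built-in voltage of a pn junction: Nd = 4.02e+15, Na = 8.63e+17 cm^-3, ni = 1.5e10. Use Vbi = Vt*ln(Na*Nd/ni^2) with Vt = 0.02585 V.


Step 1: Compute Na*Nd/ni^2 = 8.63e+17 * 4.02e+15 / (1.5e10)^2 = 1.5419e+13
Step 2: ln(1.5419e+13) = 30.3666
Step 3: Vbi = 0.02585 * 30.3666 = 0.785 V

0.785


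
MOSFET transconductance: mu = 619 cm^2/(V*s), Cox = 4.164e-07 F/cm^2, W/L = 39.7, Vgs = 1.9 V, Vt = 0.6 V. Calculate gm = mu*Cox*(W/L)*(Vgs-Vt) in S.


Step 1: Vov = Vgs - Vt = 1.9 - 0.6 = 1.3 V
Step 2: gm = mu * Cox * (W/L) * Vov
Step 3: gm = 619 * 4.164e-07 * 39.7 * 1.3 = 1.33e-02 S

1.33e-02


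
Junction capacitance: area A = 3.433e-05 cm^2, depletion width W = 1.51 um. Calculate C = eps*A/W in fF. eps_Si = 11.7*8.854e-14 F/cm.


Step 1: eps_Si = 11.7 * 8.854e-14 = 1.035918e-12 F/cm
Step 2: W in cm = 1.51 * 1e-4 = 1.51e-04 cm
Step 3: C = 1.035918e-12 * 3.433e-05 / 1.51e-04 = 2.355170e-13 F
Step 4: C = 235.52 fF

235.52


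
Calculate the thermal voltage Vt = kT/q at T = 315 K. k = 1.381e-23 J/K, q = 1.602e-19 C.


Step 1: kT = 1.381e-23 * 315 = 4.35015e-21 J
Step 2: Vt = kT/q = 4.35015e-21 / 1.602e-19
Step 3: Vt = 0.02715 V

0.02715


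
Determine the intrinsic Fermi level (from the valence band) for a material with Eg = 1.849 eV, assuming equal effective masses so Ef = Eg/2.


Step 1: For an intrinsic semiconductor, the Fermi level sits at midgap.
Step 2: Ef = Eg / 2 = 1.849 / 2 = 0.9245 eV

0.9245


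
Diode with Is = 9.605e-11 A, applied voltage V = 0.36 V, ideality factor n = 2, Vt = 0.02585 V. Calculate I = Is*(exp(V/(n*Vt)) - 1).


Step 1: V/(n*Vt) = 0.36/(2*0.02585) = 6.9632
Step 2: exp(6.9632) = 1.0570e+03
Step 3: I = 9.605e-11 * (1.0570e+03 - 1) = 1.01e-07 A

1.01e-07


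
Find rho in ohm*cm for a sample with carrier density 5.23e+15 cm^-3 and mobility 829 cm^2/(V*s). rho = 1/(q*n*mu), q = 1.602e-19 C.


Step 1: sigma = q * n * mu = 1.602e-19 * 5.23e+15 * 829 = 6.94574e-01 S/cm
Step 2: rho = 1 / sigma = 1 / 6.94574e-01 = 1.44 ohm*cm

1.44


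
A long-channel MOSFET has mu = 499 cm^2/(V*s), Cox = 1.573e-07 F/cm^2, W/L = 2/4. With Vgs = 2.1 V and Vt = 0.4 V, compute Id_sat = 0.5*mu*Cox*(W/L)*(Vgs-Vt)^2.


Step 1: Overdrive voltage Vov = Vgs - Vt = 2.1 - 0.4 = 1.7 V
Step 2: W/L = 2/4 = 0.5
Step 3: Id = 0.5 * 499 * 1.573e-07 * 0.5 * 1.7^2
Step 4: Id = 5.67e-05 A

5.67e-05


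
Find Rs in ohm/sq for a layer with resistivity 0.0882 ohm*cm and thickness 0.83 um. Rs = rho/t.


Step 1: Convert thickness to cm: t = 0.83 um = 8.3000e-05 cm
Step 2: Rs = rho / t = 0.0882 / 8.3000e-05
Step 3: Rs = 1062.7 ohm/sq

1062.7


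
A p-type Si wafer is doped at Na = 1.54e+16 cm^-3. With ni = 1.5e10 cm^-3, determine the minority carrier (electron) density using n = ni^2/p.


Step 1: Majority hole concentration p ≈ Na = 1.54e+16 cm^-3
Step 2: n = ni^2 / Na = (1.5e10)^2 / 1.54e+16
Step 3: n = 1.46e+04 cm^-3

1.46e+04


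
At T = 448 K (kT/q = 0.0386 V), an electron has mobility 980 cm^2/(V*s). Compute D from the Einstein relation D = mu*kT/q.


Step 1: D = mu * (kT/q)
Step 2: D = 980 * 0.0386
Step 3: D = 37.83 cm^2/s

37.83


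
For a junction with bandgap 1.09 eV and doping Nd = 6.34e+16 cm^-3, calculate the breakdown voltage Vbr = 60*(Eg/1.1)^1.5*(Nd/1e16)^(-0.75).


Step 1: Eg/1.1 = 1.09/1.1 = 0.990909
Step 2: (Eg/1.1)^1.5 = 0.990909^1.5 = 0.986395
Step 3: (Nd/1e16)^(-0.75) = (6.34)^(-0.75) = 0.250284
Step 4: Vbr = 60 * 0.986395 * 0.250284 = 14.8 V

14.8


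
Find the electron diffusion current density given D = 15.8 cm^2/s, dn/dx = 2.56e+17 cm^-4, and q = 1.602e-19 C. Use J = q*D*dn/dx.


Step 1: J = q * D * (dn/dx)
Step 2: J = 1.602e-19 * 15.8 * 2.56e+17
Step 3: J = 6.48e-01 A/cm^2

6.48e-01


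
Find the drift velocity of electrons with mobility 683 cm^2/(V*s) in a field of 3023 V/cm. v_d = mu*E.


Step 1: v_d = mu * E
Step 2: v_d = 683 * 3023 = 2064709
Step 3: v_d = 2.06e+06 cm/s

2.06e+06


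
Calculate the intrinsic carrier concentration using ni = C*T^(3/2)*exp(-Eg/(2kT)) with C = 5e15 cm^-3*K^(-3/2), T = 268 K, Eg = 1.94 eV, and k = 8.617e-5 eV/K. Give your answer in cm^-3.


Step 1: Compute kT = 8.617e-5 * 268 = 0.02309356 eV
Step 2: Exponent = -Eg/(2kT) = -1.94/(2*0.02309356) = -42.00305
Step 3: T^(3/2) = 268^1.5 = 4387.35
Step 4: ni = 5e15 * 4387.35 * exp(-42.00305) = 1.26e+01 cm^-3

1.26e+01


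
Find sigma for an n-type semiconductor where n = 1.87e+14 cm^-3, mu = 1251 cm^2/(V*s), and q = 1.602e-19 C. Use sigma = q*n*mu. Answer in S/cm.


Step 1: sigma = q * n * mu
Step 2: sigma = 1.602e-19 * 1.87e+14 * 1251
Step 3: sigma = 3.748e-02 S/cm

3.748e-02


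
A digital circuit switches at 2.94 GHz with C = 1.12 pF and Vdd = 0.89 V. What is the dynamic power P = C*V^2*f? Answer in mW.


Step 1: V^2 = 0.89^2 = 0.7921 V^2
Step 2: P = C*V^2*f = 1.12e-12 F * 0.7921 * 2.94e9 Hz
Step 3: P = 2.60822688e-03 W
Step 4: P = 2.608 mW

2.608


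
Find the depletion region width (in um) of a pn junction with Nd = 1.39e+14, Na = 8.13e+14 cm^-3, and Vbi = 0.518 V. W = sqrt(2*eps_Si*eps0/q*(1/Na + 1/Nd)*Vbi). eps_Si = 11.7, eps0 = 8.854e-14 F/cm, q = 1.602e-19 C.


Step 1: 1/Na + 1/Nd = 1/8.13e+14 + 1/1.39e+14 = 8.42426e-15
Step 2: 2*eps*eps0/q = 2*11.7*8.854e-14/1.602e-19 = 1.293281e+07
Step 3: W^2 = 1.293281e+07 * 8.42426e-15 * 0.518 = 5.64358e-08
Step 4: W = sqrt(5.64358e-08) = 2.376e-04 cm = 2.376 um

2.376


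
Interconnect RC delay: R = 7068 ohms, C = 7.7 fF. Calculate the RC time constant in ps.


Step 1: tau = R * C
Step 2: tau = 7068 * 7.7 fF = 7068 * 7.7e-15 F
Step 3: tau = 5.44236e-11 s = 54.4236 ps

54.4236


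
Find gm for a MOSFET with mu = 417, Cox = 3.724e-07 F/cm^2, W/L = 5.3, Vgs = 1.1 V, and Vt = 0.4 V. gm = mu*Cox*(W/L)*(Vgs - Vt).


Step 1: Vov = Vgs - Vt = 1.1 - 0.4 = 0.7 V
Step 2: gm = mu * Cox * (W/L) * Vov
Step 3: gm = 417 * 3.724e-07 * 5.3 * 0.7 = 5.76e-04 S

5.76e-04


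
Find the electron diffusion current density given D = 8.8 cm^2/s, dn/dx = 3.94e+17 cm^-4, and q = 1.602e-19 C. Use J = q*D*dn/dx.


Step 1: J = q * D * (dn/dx)
Step 2: J = 1.602e-19 * 8.8 * 3.94e+17
Step 3: J = 5.55e-01 A/cm^2

5.55e-01


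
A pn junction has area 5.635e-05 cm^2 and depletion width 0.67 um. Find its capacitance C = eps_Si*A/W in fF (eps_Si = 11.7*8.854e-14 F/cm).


Step 1: eps_Si = 11.7 * 8.854e-14 = 1.035918e-12 F/cm
Step 2: W in cm = 0.67 * 1e-4 = 6.70e-05 cm
Step 3: C = 1.035918e-12 * 5.635e-05 / 6.70e-05 = 8.712534e-13 F
Step 4: C = 871.25 fF

871.25


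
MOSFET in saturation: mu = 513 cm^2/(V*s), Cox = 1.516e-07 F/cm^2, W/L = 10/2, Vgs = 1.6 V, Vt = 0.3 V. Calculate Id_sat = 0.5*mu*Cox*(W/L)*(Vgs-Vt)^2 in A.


Step 1: Overdrive voltage Vov = Vgs - Vt = 1.6 - 0.3 = 1.3 V
Step 2: W/L = 10/2 = 5
Step 3: Id = 0.5 * 513 * 1.516e-07 * 5 * 1.3^2
Step 4: Id = 3.29e-04 A

3.29e-04


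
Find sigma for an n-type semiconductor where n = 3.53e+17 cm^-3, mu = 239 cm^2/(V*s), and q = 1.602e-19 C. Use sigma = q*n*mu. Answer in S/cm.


Step 1: sigma = q * n * mu
Step 2: sigma = 1.602e-19 * 3.53e+17 * 239
Step 3: sigma = 1.352e+01 S/cm

1.352e+01


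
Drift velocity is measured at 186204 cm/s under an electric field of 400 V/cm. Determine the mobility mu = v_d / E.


Step 1: mu = v_d / E
Step 2: mu = 186204 / 400
Step 3: mu = 465.51 cm^2/(V*s)

465.51


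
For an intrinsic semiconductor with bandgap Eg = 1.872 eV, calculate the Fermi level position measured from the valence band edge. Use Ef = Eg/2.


Step 1: For an intrinsic semiconductor, the Fermi level sits at midgap.
Step 2: Ef = Eg / 2 = 1.872 / 2 = 0.936 eV

0.936


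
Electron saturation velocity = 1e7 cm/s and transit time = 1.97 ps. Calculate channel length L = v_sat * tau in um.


Step 1: tau in seconds = 1.97 ps * 1e-12 = 1.9700e-12 s
Step 2: L = v_sat * tau = 1e7 * 1.9700e-12 = 1.9700e-05 cm
Step 3: L in um = 1.9700e-05 * 1e4 = 0.197 um

0.197


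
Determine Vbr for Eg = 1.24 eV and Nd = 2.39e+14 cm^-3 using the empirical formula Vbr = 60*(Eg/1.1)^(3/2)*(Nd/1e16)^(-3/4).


Step 1: Eg/1.1 = 1.24/1.1 = 1.127273
Step 2: (Eg/1.1)^1.5 = 1.127273^1.5 = 1.196861
Step 3: (Nd/1e16)^(-0.75) = (0.0239)^(-0.75) = 16.451351
Step 4: Vbr = 60 * 1.196861 * 16.451351 = 1181.4 V

1181.4


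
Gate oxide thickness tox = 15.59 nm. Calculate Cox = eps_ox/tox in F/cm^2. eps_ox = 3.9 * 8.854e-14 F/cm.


Step 1: eps_ox = 3.9 * 8.854e-14 = 3.45306e-13 F/cm
Step 2: tox in cm = 15.59 nm * 1e-7 = 1.5590e-06 cm
Step 3: Cox = 3.45306e-13 / 1.5590e-06 = 2.21e-07 F/cm^2

2.21e-07


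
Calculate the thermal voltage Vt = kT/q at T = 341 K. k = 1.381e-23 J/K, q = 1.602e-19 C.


Step 1: kT = 1.381e-23 * 341 = 4.70921e-21 J
Step 2: Vt = kT/q = 4.70921e-21 / 1.602e-19
Step 3: Vt = 0.0294 V

0.0294


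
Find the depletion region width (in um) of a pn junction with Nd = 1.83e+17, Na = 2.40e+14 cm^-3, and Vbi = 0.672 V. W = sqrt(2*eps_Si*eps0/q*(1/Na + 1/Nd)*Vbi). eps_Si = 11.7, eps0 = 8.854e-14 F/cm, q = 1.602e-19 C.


Step 1: 1/Na + 1/Nd = 1/2.40e+14 + 1/1.83e+17 = 4.17213e-15
Step 2: 2*eps*eps0/q = 2*11.7*8.854e-14/1.602e-19 = 1.293281e+07
Step 3: W^2 = 1.293281e+07 * 4.17213e-15 * 0.672 = 3.62593e-08
Step 4: W = sqrt(3.62593e-08) = 1.904e-04 cm = 1.904 um

1.904


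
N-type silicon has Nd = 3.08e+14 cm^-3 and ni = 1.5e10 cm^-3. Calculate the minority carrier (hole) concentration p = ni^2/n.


Step 1: Since Nd >> ni, n ≈ Nd = 3.08e+14 cm^-3
Step 2: p = ni^2 / n = (1.5e10)^2 / 3.08e+14
Step 3: p = 2.25e20 / 3.08e+14 = 7.31e+05 cm^-3

7.31e+05


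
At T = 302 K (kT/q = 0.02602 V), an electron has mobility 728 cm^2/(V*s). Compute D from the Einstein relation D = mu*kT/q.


Step 1: D = mu * (kT/q)
Step 2: D = 728 * 0.02602
Step 3: D = 18.94 cm^2/s

18.94


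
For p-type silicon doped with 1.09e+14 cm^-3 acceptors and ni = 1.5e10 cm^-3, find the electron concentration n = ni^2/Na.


Step 1: Majority hole concentration p ≈ Na = 1.09e+14 cm^-3
Step 2: n = ni^2 / Na = (1.5e10)^2 / 1.09e+14
Step 3: n = 2.06e+06 cm^-3

2.06e+06


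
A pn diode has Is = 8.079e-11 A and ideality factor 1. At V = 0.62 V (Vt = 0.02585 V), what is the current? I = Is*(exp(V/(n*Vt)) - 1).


Step 1: V/(n*Vt) = 0.62/(1*0.02585) = 23.9845
Step 2: exp(23.9845) = 2.6082e+10
Step 3: I = 8.079e-11 * (2.6082e+10 - 1) = 2.11e+00 A

2.11e+00


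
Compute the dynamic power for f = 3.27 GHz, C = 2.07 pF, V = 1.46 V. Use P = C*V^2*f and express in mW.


Step 1: V^2 = 1.46^2 = 2.1316 V^2
Step 2: P = C*V^2*f = 2.07e-12 F * 2.1316 * 3.27e9 Hz
Step 3: P = 1.442858724e-02 W
Step 4: P = 14.429 mW

14.429


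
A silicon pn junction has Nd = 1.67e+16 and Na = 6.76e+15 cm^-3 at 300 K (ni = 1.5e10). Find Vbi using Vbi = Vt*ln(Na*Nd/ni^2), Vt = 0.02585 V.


Step 1: Compute Na*Nd/ni^2 = 6.76e+15 * 1.67e+16 / (1.5e10)^2 = 5.0174e+11
Step 2: ln(5.0174e+11) = 26.9413
Step 3: Vbi = 0.02585 * 26.9413 = 0.696 V

0.696


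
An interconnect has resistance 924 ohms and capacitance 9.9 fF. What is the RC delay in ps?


Step 1: tau = R * C
Step 2: tau = 924 * 9.9 fF = 924 * 9.9e-15 F
Step 3: tau = 9.1476e-12 s = 9.1476 ps

9.1476


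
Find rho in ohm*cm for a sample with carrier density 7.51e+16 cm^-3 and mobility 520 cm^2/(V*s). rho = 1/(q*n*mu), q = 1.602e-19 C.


Step 1: sigma = q * n * mu = 1.602e-19 * 7.51e+16 * 520 = 6.25613e+00 S/cm
Step 2: rho = 1 / sigma = 1 / 6.25613e+00 = 0.1598 ohm*cm

0.1598


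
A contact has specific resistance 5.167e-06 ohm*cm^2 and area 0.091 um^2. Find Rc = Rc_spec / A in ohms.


Step 1: Convert area to cm^2: 0.091 um^2 = 9.1000e-10 cm^2
Step 2: Rc = Rc_spec / A = 5.167e-06 / 9.1000e-10
Step 3: Rc = 5.68e+03 ohms

5.68e+03


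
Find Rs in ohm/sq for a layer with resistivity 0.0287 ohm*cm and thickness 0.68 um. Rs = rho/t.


Step 1: Convert thickness to cm: t = 0.68 um = 6.8000e-05 cm
Step 2: Rs = rho / t = 0.0287 / 6.8000e-05
Step 3: Rs = 422.1 ohm/sq

422.1


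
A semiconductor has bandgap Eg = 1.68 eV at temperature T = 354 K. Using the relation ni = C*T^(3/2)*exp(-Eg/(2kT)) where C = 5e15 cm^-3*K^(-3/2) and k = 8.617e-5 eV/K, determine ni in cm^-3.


Step 1: Compute kT = 8.617e-5 * 354 = 0.03050418 eV
Step 2: Exponent = -Eg/(2kT) = -1.68/(2*0.03050418) = -27.53721
Step 3: T^(3/2) = 354^1.5 = 6660.47
Step 4: ni = 5e15 * 6660.47 * exp(-27.53721) = 3.66e+07 cm^-3

3.66e+07


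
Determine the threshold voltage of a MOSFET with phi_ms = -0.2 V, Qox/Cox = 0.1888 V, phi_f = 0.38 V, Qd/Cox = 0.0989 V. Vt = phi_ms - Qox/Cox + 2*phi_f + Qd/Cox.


Step 1: Vt = phi_ms - Qox/Cox + 2*phi_f + Qd/Cox
Step 2: Vt = -0.2 - 0.1888 + 2*0.38 + 0.0989
Step 3: Vt = -0.2 - 0.1888 + 0.76 + 0.0989
Step 4: Vt = 0.4701 V

0.4701


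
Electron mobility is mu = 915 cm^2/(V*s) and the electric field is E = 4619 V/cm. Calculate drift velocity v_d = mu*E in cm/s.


Step 1: v_d = mu * E
Step 2: v_d = 915 * 4619 = 4226385
Step 3: v_d = 4.23e+06 cm/s

4.23e+06


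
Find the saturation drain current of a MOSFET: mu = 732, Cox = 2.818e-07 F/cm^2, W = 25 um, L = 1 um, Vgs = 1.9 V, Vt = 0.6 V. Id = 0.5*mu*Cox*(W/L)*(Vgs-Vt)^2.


Step 1: Overdrive voltage Vov = Vgs - Vt = 1.9 - 0.6 = 1.3 V
Step 2: W/L = 25/1 = 25
Step 3: Id = 0.5 * 732 * 2.818e-07 * 25 * 1.3^2
Step 4: Id = 4.36e-03 A

4.36e-03


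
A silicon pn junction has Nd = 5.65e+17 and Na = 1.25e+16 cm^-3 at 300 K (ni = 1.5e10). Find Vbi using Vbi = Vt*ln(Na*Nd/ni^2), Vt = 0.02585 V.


Step 1: Compute Na*Nd/ni^2 = 1.25e+16 * 5.65e+17 / (1.5e10)^2 = 3.1389e+13
Step 2: ln(3.1389e+13) = 31.0775
Step 3: Vbi = 0.02585 * 31.0775 = 0.803 V

0.803


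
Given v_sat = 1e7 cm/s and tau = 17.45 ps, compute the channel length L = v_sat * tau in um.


Step 1: tau in seconds = 17.45 ps * 1e-12 = 1.7450e-11 s
Step 2: L = v_sat * tau = 1e7 * 1.7450e-11 = 1.7450e-04 cm
Step 3: L in um = 1.7450e-04 * 1e4 = 1.745 um

1.745


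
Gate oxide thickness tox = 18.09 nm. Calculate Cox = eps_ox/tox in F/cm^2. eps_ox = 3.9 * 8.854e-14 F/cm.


Step 1: eps_ox = 3.9 * 8.854e-14 = 3.45306e-13 F/cm
Step 2: tox in cm = 18.09 nm * 1e-7 = 1.8090e-06 cm
Step 3: Cox = 3.45306e-13 / 1.8090e-06 = 1.91e-07 F/cm^2

1.91e-07


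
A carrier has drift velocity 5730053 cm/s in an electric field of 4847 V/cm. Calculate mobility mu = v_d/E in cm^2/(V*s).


Step 1: mu = v_d / E
Step 2: mu = 5730053 / 4847
Step 3: mu = 1182.19 cm^2/(V*s)

1182.19


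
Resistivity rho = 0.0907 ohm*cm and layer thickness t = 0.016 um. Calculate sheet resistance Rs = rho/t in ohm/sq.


Step 1: Convert thickness to cm: t = 0.016 um = 1.6000e-06 cm
Step 2: Rs = rho / t = 0.0907 / 1.6000e-06
Step 3: Rs = 56687.5 ohm/sq

56687.5


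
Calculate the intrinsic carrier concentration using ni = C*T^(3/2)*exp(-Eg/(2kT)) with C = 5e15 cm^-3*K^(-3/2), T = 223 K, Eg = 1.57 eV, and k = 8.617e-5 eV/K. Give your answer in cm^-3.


Step 1: Compute kT = 8.617e-5 * 223 = 0.01921591 eV
Step 2: Exponent = -Eg/(2kT) = -1.57/(2*0.01921591) = -40.85157
Step 3: T^(3/2) = 223^1.5 = 3330.10
Step 4: ni = 5e15 * 3330.10 * exp(-40.85157) = 3.02e+01 cm^-3

3.02e+01


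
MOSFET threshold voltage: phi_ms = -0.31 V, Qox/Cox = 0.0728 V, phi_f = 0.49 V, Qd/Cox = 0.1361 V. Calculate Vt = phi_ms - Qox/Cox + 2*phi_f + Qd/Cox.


Step 1: Vt = phi_ms - Qox/Cox + 2*phi_f + Qd/Cox
Step 2: Vt = -0.31 - 0.0728 + 2*0.49 + 0.1361
Step 3: Vt = -0.31 - 0.0728 + 0.98 + 0.1361
Step 4: Vt = 0.7333 V

0.7333


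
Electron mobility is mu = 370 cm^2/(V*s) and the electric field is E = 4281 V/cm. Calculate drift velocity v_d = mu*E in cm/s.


Step 1: v_d = mu * E
Step 2: v_d = 370 * 4281 = 1583970
Step 3: v_d = 1.58e+06 cm/s

1.58e+06


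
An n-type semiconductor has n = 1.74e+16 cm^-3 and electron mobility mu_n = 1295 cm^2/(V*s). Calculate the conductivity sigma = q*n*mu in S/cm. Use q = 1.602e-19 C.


Step 1: sigma = q * n * mu
Step 2: sigma = 1.602e-19 * 1.74e+16 * 1295
Step 3: sigma = 3.610e+00 S/cm

3.610e+00


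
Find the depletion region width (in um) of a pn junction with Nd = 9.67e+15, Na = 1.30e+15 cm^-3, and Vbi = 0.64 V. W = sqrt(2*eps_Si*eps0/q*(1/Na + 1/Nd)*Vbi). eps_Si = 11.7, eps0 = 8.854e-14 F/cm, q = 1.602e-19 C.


Step 1: 1/Na + 1/Nd = 1/1.30e+15 + 1/9.67e+15 = 8.72643e-16
Step 2: 2*eps*eps0/q = 2*11.7*8.854e-14/1.602e-19 = 1.293281e+07
Step 3: W^2 = 1.293281e+07 * 8.72643e-16 * 0.64 = 7.22286e-09
Step 4: W = sqrt(7.22286e-09) = 8.499e-05 cm = 0.8499 um

0.8499


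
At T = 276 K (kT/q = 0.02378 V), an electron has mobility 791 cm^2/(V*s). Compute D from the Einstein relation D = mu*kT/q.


Step 1: D = mu * (kT/q)
Step 2: D = 791 * 0.02378
Step 3: D = 18.81 cm^2/s

18.81


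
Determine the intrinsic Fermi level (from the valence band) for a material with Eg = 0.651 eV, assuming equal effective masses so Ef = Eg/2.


Step 1: For an intrinsic semiconductor, the Fermi level sits at midgap.
Step 2: Ef = Eg / 2 = 0.651 / 2 = 0.3255 eV

0.3255


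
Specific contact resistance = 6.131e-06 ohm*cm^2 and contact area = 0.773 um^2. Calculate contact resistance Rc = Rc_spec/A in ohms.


Step 1: Convert area to cm^2: 0.773 um^2 = 7.7300e-09 cm^2
Step 2: Rc = Rc_spec / A = 6.131e-06 / 7.7300e-09
Step 3: Rc = 7.93e+02 ohms

7.93e+02


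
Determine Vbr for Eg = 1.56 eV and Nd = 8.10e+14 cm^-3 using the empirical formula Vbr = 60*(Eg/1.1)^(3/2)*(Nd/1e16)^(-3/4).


Step 1: Eg/1.1 = 1.56/1.1 = 1.418182
Step 2: (Eg/1.1)^1.5 = 1.418182^1.5 = 1.688877
Step 3: (Nd/1e16)^(-0.75) = (0.081)^(-0.75) = 6.586220
Step 4: Vbr = 60 * 1.688877 * 6.586220 = 667.4 V

667.4


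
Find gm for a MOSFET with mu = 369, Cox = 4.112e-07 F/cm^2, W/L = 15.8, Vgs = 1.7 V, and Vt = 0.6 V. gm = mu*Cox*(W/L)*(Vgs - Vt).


Step 1: Vov = Vgs - Vt = 1.7 - 0.6 = 1.1 V
Step 2: gm = mu * Cox * (W/L) * Vov
Step 3: gm = 369 * 4.112e-07 * 15.8 * 1.1 = 2.64e-03 S

2.64e-03


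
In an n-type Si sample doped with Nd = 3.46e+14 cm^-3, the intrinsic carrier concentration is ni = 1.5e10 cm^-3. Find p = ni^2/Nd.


Step 1: Since Nd >> ni, n ≈ Nd = 3.46e+14 cm^-3
Step 2: p = ni^2 / n = (1.5e10)^2 / 3.46e+14
Step 3: p = 2.25e20 / 3.46e+14 = 6.50e+05 cm^-3

6.50e+05


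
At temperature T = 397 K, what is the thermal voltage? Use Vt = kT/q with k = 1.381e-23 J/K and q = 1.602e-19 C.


Step 1: kT = 1.381e-23 * 397 = 5.48257e-21 J
Step 2: Vt = kT/q = 5.48257e-21 / 1.602e-19
Step 3: Vt = 0.03422 V

0.03422


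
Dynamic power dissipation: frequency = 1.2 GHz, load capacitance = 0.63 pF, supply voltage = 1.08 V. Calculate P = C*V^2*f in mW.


Step 1: V^2 = 1.08^2 = 1.1664 V^2
Step 2: P = C*V^2*f = 0.63e-12 F * 1.1664 * 1.2e9 Hz
Step 3: P = 8.817984e-04 W
Step 4: P = 0.882 mW

0.882


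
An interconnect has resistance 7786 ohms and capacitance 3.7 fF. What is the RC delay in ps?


Step 1: tau = R * C
Step 2: tau = 7786 * 3.7 fF = 7786 * 3.7e-15 F
Step 3: tau = 2.88082e-11 s = 28.8082 ps

28.8082


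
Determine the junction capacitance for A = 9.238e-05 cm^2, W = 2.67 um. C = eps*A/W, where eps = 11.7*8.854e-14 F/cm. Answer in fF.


Step 1: eps_Si = 11.7 * 8.854e-14 = 1.035918e-12 F/cm
Step 2: W in cm = 2.67 * 1e-4 = 2.67e-04 cm
Step 3: C = 1.035918e-12 * 9.238e-05 / 2.67e-04 = 3.584199e-13 F
Step 4: C = 358.42 fF

358.42


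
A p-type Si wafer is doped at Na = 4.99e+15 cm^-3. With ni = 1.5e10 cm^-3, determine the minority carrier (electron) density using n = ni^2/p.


Step 1: Majority hole concentration p ≈ Na = 4.99e+15 cm^-3
Step 2: n = ni^2 / Na = (1.5e10)^2 / 4.99e+15
Step 3: n = 4.51e+04 cm^-3

4.51e+04


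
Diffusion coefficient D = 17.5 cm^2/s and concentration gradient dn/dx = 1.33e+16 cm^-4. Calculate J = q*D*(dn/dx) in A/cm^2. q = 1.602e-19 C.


Step 1: J = q * D * (dn/dx)
Step 2: J = 1.602e-19 * 17.5 * 1.33e+16
Step 3: J = 3.73e-02 A/cm^2

3.73e-02


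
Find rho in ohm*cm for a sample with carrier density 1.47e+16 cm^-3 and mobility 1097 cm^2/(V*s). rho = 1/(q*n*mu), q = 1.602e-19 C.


Step 1: sigma = q * n * mu = 1.602e-19 * 1.47e+16 * 1097 = 2.58337e+00 S/cm
Step 2: rho = 1 / sigma = 1 / 2.58337e+00 = 0.3871 ohm*cm

0.3871


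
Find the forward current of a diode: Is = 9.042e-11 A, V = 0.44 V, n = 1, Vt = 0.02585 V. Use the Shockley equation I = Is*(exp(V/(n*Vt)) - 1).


Step 1: V/(n*Vt) = 0.44/(1*0.02585) = 17.0213
Step 2: exp(17.0213) = 2.4675e+07
Step 3: I = 9.042e-11 * (2.4675e+07 - 1) = 2.23e-03 A

2.23e-03


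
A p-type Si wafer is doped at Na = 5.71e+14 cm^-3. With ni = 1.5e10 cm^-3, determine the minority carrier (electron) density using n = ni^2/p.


Step 1: Majority hole concentration p ≈ Na = 5.71e+14 cm^-3
Step 2: n = ni^2 / Na = (1.5e10)^2 / 5.71e+14
Step 3: n = 3.94e+05 cm^-3

3.94e+05


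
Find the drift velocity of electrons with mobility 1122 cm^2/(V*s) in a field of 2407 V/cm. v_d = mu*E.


Step 1: v_d = mu * E
Step 2: v_d = 1122 * 2407 = 2700654
Step 3: v_d = 2.70e+06 cm/s

2.70e+06


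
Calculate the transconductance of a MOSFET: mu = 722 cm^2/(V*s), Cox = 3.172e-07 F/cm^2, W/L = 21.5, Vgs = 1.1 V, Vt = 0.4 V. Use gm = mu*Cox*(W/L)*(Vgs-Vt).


Step 1: Vov = Vgs - Vt = 1.1 - 0.4 = 0.7 V
Step 2: gm = mu * Cox * (W/L) * Vov
Step 3: gm = 722 * 3.172e-07 * 21.5 * 0.7 = 3.45e-03 S

3.45e-03


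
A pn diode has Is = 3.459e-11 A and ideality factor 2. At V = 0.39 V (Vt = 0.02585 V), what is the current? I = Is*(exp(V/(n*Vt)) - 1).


Step 1: V/(n*Vt) = 0.39/(2*0.02585) = 7.5435
Step 2: exp(7.5435) = 1.8884e+03
Step 3: I = 3.459e-11 * (1.8884e+03 - 1) = 6.53e-08 A

6.53e-08


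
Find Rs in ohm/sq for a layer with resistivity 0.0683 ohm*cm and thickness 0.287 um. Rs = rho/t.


Step 1: Convert thickness to cm: t = 0.287 um = 2.8700e-05 cm
Step 2: Rs = rho / t = 0.0683 / 2.8700e-05
Step 3: Rs = 2379.8 ohm/sq

2379.8


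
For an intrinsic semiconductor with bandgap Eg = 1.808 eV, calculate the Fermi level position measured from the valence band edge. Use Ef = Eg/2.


Step 1: For an intrinsic semiconductor, the Fermi level sits at midgap.
Step 2: Ef = Eg / 2 = 1.808 / 2 = 0.904 eV

0.904


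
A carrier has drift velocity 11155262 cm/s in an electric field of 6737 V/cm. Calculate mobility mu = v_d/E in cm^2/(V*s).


Step 1: mu = v_d / E
Step 2: mu = 11155262 / 6737
Step 3: mu = 1655.82 cm^2/(V*s)

1655.82


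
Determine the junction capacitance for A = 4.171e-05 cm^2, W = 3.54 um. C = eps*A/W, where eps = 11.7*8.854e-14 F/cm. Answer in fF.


Step 1: eps_Si = 11.7 * 8.854e-14 = 1.035918e-12 F/cm
Step 2: W in cm = 3.54 * 1e-4 = 3.54e-04 cm
Step 3: C = 1.035918e-12 * 4.171e-05 / 3.54e-04 = 1.220569e-13 F
Step 4: C = 122.06 fF

122.06


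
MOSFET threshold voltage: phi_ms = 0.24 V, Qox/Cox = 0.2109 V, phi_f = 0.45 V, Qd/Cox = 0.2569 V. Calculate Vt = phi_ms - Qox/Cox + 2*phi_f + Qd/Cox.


Step 1: Vt = phi_ms - Qox/Cox + 2*phi_f + Qd/Cox
Step 2: Vt = 0.24 - 0.2109 + 2*0.45 + 0.2569
Step 3: Vt = 0.24 - 0.2109 + 0.9 + 0.2569
Step 4: Vt = 1.186 V

1.186


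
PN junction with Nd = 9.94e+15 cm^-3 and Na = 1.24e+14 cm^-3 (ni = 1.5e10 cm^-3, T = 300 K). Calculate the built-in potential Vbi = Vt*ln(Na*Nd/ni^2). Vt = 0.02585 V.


Step 1: Compute Na*Nd/ni^2 = 1.24e+14 * 9.94e+15 / (1.5e10)^2 = 5.4780e+09
Step 2: ln(5.4780e+09) = 22.4240
Step 3: Vbi = 0.02585 * 22.4240 = 0.58 V

0.58


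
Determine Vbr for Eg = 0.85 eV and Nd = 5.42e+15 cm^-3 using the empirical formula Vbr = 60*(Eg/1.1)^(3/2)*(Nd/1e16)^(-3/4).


Step 1: Eg/1.1 = 0.85/1.1 = 0.772727
Step 2: (Eg/1.1)^1.5 = 0.772727^1.5 = 0.679265
Step 3: (Nd/1e16)^(-0.75) = (0.542)^(-0.75) = 1.583072
Step 4: Vbr = 60 * 0.679265 * 1.583072 = 64.5 V

64.5


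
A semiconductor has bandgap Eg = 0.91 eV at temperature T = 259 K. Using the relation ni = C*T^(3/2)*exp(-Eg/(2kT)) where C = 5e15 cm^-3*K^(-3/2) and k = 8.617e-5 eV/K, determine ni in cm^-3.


Step 1: Compute kT = 8.617e-5 * 259 = 0.02231803 eV
Step 2: Exponent = -Eg/(2kT) = -0.91/(2*0.02231803) = -20.38710
Step 3: T^(3/2) = 259^1.5 = 4168.21
Step 4: ni = 5e15 * 4168.21 * exp(-20.38710) = 2.92e+10 cm^-3

2.92e+10


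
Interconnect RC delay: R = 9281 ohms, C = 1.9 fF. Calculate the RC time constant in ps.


Step 1: tau = R * C
Step 2: tau = 9281 * 1.9 fF = 9281 * 1.9e-15 F
Step 3: tau = 1.76339e-11 s = 17.6339 ps

17.6339


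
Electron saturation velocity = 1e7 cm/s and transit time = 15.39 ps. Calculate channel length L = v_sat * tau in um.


Step 1: tau in seconds = 15.39 ps * 1e-12 = 1.5390e-11 s
Step 2: L = v_sat * tau = 1e7 * 1.5390e-11 = 1.5390e-04 cm
Step 3: L in um = 1.5390e-04 * 1e4 = 1.539 um

1.539


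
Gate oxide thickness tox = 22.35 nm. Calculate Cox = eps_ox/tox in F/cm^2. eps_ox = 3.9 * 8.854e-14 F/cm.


Step 1: eps_ox = 3.9 * 8.854e-14 = 3.45306e-13 F/cm
Step 2: tox in cm = 22.35 nm * 1e-7 = 2.2350e-06 cm
Step 3: Cox = 3.45306e-13 / 2.2350e-06 = 1.54e-07 F/cm^2

1.54e-07


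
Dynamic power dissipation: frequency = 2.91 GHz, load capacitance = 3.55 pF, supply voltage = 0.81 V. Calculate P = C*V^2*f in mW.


Step 1: V^2 = 0.81^2 = 0.6561 V^2
Step 2: P = C*V^2*f = 3.55e-12 F * 0.6561 * 2.91e9 Hz
Step 3: P = 6.77784105e-03 W
Step 4: P = 6.778 mW

6.778


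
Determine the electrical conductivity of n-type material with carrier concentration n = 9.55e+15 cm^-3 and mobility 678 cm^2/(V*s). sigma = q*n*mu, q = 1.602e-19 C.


Step 1: sigma = q * n * mu
Step 2: sigma = 1.602e-19 * 9.55e+15 * 678
Step 3: sigma = 1.037e+00 S/cm

1.037e+00


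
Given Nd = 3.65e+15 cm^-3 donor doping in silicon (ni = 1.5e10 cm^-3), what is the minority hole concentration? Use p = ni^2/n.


Step 1: Since Nd >> ni, n ≈ Nd = 3.65e+15 cm^-3
Step 2: p = ni^2 / n = (1.5e10)^2 / 3.65e+15
Step 3: p = 2.25e20 / 3.65e+15 = 6.16e+04 cm^-3

6.16e+04


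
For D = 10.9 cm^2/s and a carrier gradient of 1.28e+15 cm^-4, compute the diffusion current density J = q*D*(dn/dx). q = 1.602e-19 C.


Step 1: J = q * D * (dn/dx)
Step 2: J = 1.602e-19 * 10.9 * 1.28e+15
Step 3: J = 2.24e-03 A/cm^2

2.24e-03
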